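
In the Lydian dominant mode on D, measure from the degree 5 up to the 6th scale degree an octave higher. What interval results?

Spelling the Lydian dominant mode on D: D E F# G# A B C.
The degree 5 is A and the 6th degree (up an octave) is B.
From A to B is 14 semitones, exactly the major ninth.

major ninth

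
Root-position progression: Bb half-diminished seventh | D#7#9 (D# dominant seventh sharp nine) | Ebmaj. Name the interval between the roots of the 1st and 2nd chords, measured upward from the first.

augmented third

The roots are Bb and D#.
Bb up to D# is 5 semitones, a half step wider than a major third, so the interval is augmented.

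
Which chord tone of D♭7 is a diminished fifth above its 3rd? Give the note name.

Cb

D♭7: D♭, F, A♭, C♭.
The 3rd is F. A diminished fifth above F is C♭.
C♭ is the chord's 7th.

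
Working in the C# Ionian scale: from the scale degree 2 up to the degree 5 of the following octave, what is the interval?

P11

The scale runs C# D# E# F# G# A# B#.
Scale degree 2 = D#; degree 5 (up an octave) = G#.
Counting 11 letters and 17 half steps from D# gives a perfect eleventh.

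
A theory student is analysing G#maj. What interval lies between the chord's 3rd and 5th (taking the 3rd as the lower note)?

minor third

The chord tones of G#maj are G#–B#–D#.
That puts B# below D#.
3 letter names make it a third; at 3 semitones (a half step narrower than major) the quality is minor.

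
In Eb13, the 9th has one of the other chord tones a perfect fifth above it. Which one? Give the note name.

The chord tones of Eb13 (Eb dominant thirteenth) are Eb G Bb Db F C.
The 9th is F. A perfect fifth above F is C.
C is the chord's 13th.

C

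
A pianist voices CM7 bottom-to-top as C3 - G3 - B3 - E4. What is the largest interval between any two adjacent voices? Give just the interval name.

Adjacent intervals: C3→G3 = perfect fifth; G3→B3 = major third; B3→E4 = perfect fourth.
The largest is C3 to G3, a perfect fifth (7 semitones).

P5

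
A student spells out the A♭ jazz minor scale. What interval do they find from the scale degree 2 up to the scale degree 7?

major 6th

A♭ melodic minor: A♭ B♭ C♭ D♭ E♭ F G.
So we need the interval from B♭ up to G.
From B♭ to G is 9 semitones, exactly the major sixth.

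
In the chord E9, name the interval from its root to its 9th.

major ninth

E dominant ninth: E, G#, B, D, F#.
So we need the interval from E up to F#.
From E to F# is 14 semitones, exactly the major ninth.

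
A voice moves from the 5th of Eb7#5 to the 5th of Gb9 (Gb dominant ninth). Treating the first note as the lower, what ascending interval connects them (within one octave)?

Eb7#5 has B as its 5th, and Gb9 (Gb dominant ninth) has Db as its 5th.
3 letter names make it a third; at 2 semitones (a whole step narrower than major) the quality is diminished.

diminished third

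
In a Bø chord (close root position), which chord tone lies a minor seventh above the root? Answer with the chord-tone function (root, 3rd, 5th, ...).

Bm7b5 is spelled B-D-F-A.
The root is B. A minor seventh above B is A.
A is the chord's 7th.

7th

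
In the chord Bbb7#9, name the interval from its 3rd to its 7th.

Bbb7#9 is spelled Bbb–Db–Fb–Abb–C.
That puts Db below Abb.
5 letter names make it a fifth; at 6 semitones (a half step narrower than perfect) the quality is diminished.

diminished fifth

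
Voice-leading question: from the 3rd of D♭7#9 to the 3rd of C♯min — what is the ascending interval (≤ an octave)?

M7

D♭7#9 has F as its 3rd, and C♯min has E as its 3rd.
F up to E spans 7 letter names and 11 semitones — a major seventh.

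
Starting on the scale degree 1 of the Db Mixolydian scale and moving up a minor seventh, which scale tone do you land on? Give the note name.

The scale is Db Eb F Gb Ab Bb Cb.
The scale degree 1 is Db; a minor seventh above that is Cb — scale degree 7.

Cb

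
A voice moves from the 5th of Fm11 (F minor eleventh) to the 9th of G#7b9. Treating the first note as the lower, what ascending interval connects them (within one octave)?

The 5th of Fm11 (F minor eleventh) is C; the 9th of G#7b9 is A.
C up to A spans 6 letter names and 9 semitones — a major sixth.

major sixth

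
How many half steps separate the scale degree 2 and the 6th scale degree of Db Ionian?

The scale is Db Eb F Gb Ab Bb C.
Eb up to Bb is a perfect fifth — 7 semitones.

7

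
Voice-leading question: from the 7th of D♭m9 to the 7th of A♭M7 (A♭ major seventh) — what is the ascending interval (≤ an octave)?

augmented fifth

The 7th of D♭m9 is C♭; the 7th of A♭M7 (A♭ major seventh) is G.
C♭ up to G is 8 semitones, a half step wider than a perfect fifth, so the interval is augmented.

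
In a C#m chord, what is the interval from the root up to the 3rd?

minor third

C#- (C# minor) is spelled C#, E, G#.
So we need the interval from C# up to E.
From C# to E: 3 semitones over a third = minor.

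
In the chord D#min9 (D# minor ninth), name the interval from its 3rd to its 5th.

Spelling the chord: D# F# A# C# E#.
The 3rd is F# and the 5th is A#.
Counting 3 letters and 4 half steps from F# gives a major third.

M3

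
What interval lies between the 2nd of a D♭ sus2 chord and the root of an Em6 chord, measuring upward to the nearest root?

augmented unison

D♭ sus2 has E♭ as its 2nd, and Em6 has E as its root.
From E♭ to E: 1 semitone over a unison = augmented.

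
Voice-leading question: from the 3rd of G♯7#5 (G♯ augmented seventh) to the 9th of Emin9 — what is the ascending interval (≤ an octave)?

diminished fifth

The 3rd of G♯7#5 (G♯ augmented seventh) is B♯; the 9th of Emin9 is F♯.
From B♯ to F♯: 6 semitones over a fifth = diminished.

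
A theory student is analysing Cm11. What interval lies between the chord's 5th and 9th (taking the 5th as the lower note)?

Cm11 is spelled C E♭ G B♭ D F.
So we need the interval from G up to D.
G up to D spans 5 letter names and 7 semitones — a perfect fifth.

P5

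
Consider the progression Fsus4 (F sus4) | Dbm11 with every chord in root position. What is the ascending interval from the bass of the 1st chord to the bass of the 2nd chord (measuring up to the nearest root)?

minor sixth

The roots are F and Db.
6 letter names make it a sixth; at 8 semitones (a half step narrower than major) the quality is minor.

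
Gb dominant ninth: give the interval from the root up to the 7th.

minor seventh

Gb dominant ninth: Gb Bb Db Fb Ab.
Root = Gb; 7th = Fb.
Gb up to Fb is 10 semitones, a half step narrower than a major seventh, so the interval is minor.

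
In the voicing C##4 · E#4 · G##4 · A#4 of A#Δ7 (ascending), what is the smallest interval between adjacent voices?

minor 2nd

Adjacent intervals: C##4→E#4 = minor third; E#4→G##4 = major third; G##4→A#4 = minor second.
The smallest is G##4 to A#4, a minor second (1 semitone).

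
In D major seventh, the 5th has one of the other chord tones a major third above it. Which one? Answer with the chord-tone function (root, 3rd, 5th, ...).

7th

Spelling the chord: D–F♯–A–C♯.
The 5th is A. A major third above A is C♯.
C♯ is the chord's 7th.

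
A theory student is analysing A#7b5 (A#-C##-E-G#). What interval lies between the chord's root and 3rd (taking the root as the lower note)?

major 3rd

The root is A# and the 3rd is C##.
A# up to C## spans 3 letter names and 4 semitones — a major third.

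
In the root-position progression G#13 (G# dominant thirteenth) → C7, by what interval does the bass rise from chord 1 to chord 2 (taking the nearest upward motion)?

The roots are G# and C.
G# up to C is 4 semitones, a half step narrower than a perfect fourth, so the interval is diminished.

diminished fourth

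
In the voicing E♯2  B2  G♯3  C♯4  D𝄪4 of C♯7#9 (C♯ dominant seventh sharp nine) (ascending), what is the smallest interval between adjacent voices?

Adjacent intervals: E♯2→B2 = diminished fifth; B2→G♯3 = major sixth; G♯3→C♯4 = perfect fourth; C♯4→D𝄪4 = augmented second.
The smallest is C♯4 to D𝄪4, an augmented second (3 semitones).

augmented second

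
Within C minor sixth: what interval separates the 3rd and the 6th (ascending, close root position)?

Cm6 (C minor sixth): C-E♭-G-A.
So we need the interval from E♭ up to A.
From E♭ to A: 6 semitones over a fourth = augmented.

augmented 4th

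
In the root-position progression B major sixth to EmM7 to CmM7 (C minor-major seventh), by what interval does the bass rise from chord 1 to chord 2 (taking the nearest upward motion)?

perfect fourth

The roots are B and E.
B up to E spans 4 letter names and 5 semitones — a perfect fourth.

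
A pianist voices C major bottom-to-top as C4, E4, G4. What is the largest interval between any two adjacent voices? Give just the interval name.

major 3rd

Adjacent intervals: C4→E4 = major third; E4→G4 = minor third.
The largest is C4 to E4, a major third (4 semitones).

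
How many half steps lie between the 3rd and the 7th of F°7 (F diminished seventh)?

6

Fdim7 (F diminished seventh): F Ab Cb Ebb.
Ab to Ebb is a diminished fifth: 6 semitones.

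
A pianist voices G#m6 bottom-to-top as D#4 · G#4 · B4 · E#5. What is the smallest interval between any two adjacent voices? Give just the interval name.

Adjacent intervals: D#4→G#4 = perfect fourth; G#4→B4 = minor third; B4→E#5 = augmented fourth.
The smallest is G#4 to B4, a minor third (3 semitones).

minor 3rd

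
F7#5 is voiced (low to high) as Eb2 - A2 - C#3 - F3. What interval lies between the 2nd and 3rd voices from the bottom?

major third

Those voices are A2 and C#3.
From A to C# is 4 semitones, exactly the major third.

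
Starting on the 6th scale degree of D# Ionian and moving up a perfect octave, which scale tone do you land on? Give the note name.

The scale is D# E# F## G# A# B# C##.
The 6th scale degree is B#; a perfect octave above that is B# — scale degree 6.

B#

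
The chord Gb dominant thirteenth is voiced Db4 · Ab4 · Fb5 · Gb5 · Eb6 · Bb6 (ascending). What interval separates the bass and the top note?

The outer voices are Db4 and Bb6.
Counting 20 letters and 33 half steps from Db gives a major 20th.

major 20th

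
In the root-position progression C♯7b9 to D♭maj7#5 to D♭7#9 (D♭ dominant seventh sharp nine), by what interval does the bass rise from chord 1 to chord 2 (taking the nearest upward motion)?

diminished second

The roots are C♯ and D♭.
From C♯ to D♭: 0 semitones over a second = diminished.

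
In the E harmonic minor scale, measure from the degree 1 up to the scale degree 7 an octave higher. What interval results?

E harmonic minor: E F♯ G A B C D♯.
Degree 1 = E; scale degree 7 (up an octave) = D♯.
From E to D♯ is 23 semitones, exactly the major fourteenth.

major fourteenth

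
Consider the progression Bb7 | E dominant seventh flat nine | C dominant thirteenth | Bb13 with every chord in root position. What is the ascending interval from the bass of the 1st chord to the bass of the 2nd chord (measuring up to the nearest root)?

augmented fourth

The roots are Bb and E.
4 letter names make it a fourth; at 6 semitones (a half step wider than perfect) the quality is augmented.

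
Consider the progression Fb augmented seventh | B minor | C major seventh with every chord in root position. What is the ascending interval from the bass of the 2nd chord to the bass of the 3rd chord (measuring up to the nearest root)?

minor second

The roots are B and C.
B up to C is 1 semitone, a half step narrower than a major second, so the interval is minor.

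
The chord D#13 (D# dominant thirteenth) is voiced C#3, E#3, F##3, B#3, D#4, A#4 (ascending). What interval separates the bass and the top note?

major thirteenth

The outer voices are C#3 and A#4.
Counting 13 letters and 21 half steps from C# gives a major thirteenth.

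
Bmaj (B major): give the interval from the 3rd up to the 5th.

minor third

The chord tones of B (B major) are B D# F#.
The 3rd is D# and the 5th is F#.
D# up to F# is 3 semitones, a half step narrower than a major third, so the interval is minor.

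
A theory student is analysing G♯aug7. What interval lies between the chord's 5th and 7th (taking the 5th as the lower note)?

diminished third

Spelling the chord: G♯ B♯ D𝄪 F♯.
The 5th is D𝄪 and the 7th is F♯.
3 letter names make it a third; at 2 semitones (a whole step narrower than major) the quality is diminished.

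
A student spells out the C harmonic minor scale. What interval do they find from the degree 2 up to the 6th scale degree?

The scale runs C D Eb F G Ab B.
So we need the interval from D up to Ab.
From D to Ab: 6 semitones over a fifth = diminished.

diminished 5th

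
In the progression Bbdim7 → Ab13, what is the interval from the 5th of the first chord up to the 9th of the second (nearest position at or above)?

augmented fourth

Bbdim7 has Fb as its 5th, and Ab13 has Bb as its 9th.
4 letter names make it a fourth; at 6 semitones (a half step wider than perfect) the quality is augmented.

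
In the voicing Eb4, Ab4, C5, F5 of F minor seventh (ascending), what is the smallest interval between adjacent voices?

Adjacent intervals: Eb4→Ab4 = perfect fourth; Ab4→C5 = major third; C5→F5 = perfect fourth.
The smallest is Ab4 to C5, a major third (4 semitones).

major third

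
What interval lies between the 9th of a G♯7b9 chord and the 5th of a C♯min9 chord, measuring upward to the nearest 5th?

major seventh

G♯7b9 has A as its 9th, and C♯min9 has G♯ as its 5th.
A up to G♯ spans 7 letter names and 11 semitones — a major seventh.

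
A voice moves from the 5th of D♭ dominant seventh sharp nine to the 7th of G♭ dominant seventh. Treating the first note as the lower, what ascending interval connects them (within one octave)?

minor sixth

The 5th of D♭ dominant seventh sharp nine is A♭; the 7th of G♭ dominant seventh is F♭.
From A♭ to F♭: 8 semitones over a sixth = minor.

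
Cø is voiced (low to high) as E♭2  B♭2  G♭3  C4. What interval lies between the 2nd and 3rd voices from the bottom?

Those voices are B♭2 and G♭3.
6 letter names make it a sixth; at 8 semitones (a half step narrower than major) the quality is minor.

minor sixth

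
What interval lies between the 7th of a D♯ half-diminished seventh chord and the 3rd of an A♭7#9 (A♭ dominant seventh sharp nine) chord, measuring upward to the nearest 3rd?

The 7th of D♯ half-diminished seventh is C♯; the 3rd of A♭7#9 (A♭ dominant seventh sharp nine) is C.
From C♯ to C: 11 semitones over an octave = diminished.

diminished octave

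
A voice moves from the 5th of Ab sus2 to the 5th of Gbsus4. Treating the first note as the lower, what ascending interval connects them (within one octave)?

m7

The 5th of Ab sus2 is Eb; the 5th of Gbsus4 is Db.
7 letter names make it a seventh; at 10 semitones (a half step narrower than major) the quality is minor.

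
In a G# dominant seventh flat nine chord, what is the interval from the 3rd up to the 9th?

diminished seventh

G#7b9: G#-B#-D#-F#-A.
That puts B# below A.
From B# to A: 9 semitones over a seventh = diminished.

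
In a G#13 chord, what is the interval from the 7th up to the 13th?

The chord tones of G#13 (G# dominant thirteenth) are G# B# D# F# A# E#.
So we need the interval from F# up to E#.
From F# to E# is 11 semitones, exactly the major seventh.

M7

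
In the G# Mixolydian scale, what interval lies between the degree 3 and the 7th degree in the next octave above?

diminished twelfth

The scale runs G# A# B# C# D# E# F#.
Degree 3 = B#; degree 7 (up an octave) = F#.
From B# to F#: 18 semitones over a twelfth = diminished.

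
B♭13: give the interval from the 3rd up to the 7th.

B♭13: B♭–D–F–A♭–C–G.
So we need the interval from D up to A♭.
From D to A♭: 6 semitones over a fifth = diminished.
This 3–7 tritone is the characteristic tension at the heart of the dominant sound.

diminished 5th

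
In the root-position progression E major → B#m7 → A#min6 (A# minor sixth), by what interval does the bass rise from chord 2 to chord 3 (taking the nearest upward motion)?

minor seventh

The roots are B# and A#.
B# up to A# is 10 semitones, a half step narrower than a major seventh, so the interval is minor.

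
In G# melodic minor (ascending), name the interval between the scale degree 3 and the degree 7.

augmented fifth

The scale runs G# A# B C# D# E# F##.
So we need the interval from B up to F##.
From B to F##: 8 semitones over a fifth = augmented.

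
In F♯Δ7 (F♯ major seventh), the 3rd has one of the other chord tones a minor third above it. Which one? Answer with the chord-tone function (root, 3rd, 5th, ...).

5th

F♯Δ7 (F♯ major seventh) is spelled F♯, A♯, C♯, E♯.
The 3rd is A♯. A minor third above A♯ is C♯.
C♯ is the chord's 5th.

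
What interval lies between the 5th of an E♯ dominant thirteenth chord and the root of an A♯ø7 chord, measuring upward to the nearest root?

The 5th of E♯ dominant thirteenth is B♯; the root of A♯ø7 is A♯.
B♯ up to A♯ is 10 semitones, a half step narrower than a major seventh, so the interval is minor.

minor 7th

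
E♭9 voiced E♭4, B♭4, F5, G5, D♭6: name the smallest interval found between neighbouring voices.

major 2nd

Adjacent intervals: E♭4→B♭4 = perfect fifth; B♭4→F5 = perfect fifth; F5→G5 = major second; G5→D♭6 = diminished fifth.
The smallest is F5 to G5, a major second (2 semitones).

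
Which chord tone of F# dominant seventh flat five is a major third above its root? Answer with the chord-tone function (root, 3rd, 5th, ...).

3rd

F# dominant seventh flat five: F#-A#-C-E.
The root is F#. A major third above F# is A#.
A# is the chord's 3rd.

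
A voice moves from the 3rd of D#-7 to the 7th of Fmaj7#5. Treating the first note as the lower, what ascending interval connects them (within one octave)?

minor 7th

The 3rd of D#-7 is F#; the 7th of Fmaj7#5 is E.
From F# to E: 10 semitones over a seventh = minor.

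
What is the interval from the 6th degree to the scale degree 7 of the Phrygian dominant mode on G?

major second

G phrygian dominant: G Ab B C D Eb F.
So we need the interval from Eb up to F.
Counting 2 letters and 2 half steps from Eb gives a major second.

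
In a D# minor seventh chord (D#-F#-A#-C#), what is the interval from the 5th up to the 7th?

minor third

So we need the interval from A# up to C#.
From A# to C#: 3 semitones over a third = minor.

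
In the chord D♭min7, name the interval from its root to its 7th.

m7

Spelling the chord: D♭ F♭ A♭ C♭.
The root is D♭ and the 7th is C♭.
7 letter names make it a seventh; at 10 semitones (a half step narrower than major) the quality is minor.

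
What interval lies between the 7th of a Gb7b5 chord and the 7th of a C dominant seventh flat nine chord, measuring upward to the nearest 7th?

augmented 4th

The 7th of Gb7b5 is Fb; the 7th of C dominant seventh flat nine is Bb.
4 letter names make it a fourth; at 6 semitones (a half step wider than perfect) the quality is augmented.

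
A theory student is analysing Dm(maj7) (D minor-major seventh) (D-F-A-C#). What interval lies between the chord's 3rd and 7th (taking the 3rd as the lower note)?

So we need the interval from F up to C#.
From F to C#: 8 semitones over a fifth = augmented.

augmented fifth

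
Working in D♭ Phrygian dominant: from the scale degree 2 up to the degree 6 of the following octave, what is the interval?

perfect 12th

Spelling D♭ Phrygian dominant: D♭ E𝄫 F G♭ A♭ B𝄫 C♭.
Scale degree 2 = E𝄫; 6th scale degree (up an octave) = B𝄫.
E𝄫 up to B𝄫 spans 12 letter names and 19 semitones — a perfect twelfth.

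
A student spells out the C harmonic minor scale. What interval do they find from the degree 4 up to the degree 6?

minor third

Spelling the C harmonic minor scale: C D Eb F G Ab B.
Degree 4 = F; scale degree 6 = Ab.
From F to Ab: 3 semitones over a third = minor.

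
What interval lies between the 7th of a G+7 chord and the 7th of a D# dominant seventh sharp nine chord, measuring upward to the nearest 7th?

augmented 5th

G+7 has F as its 7th, and D# dominant seventh sharp nine has C# as its 7th.
5 letter names make it a fifth; at 8 semitones (a half step wider than perfect) the quality is augmented.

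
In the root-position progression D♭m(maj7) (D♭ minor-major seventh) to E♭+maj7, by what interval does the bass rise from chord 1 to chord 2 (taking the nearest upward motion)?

major 2nd

The roots are D♭ and E♭.
D♭ up to E♭ spans 2 letter names and 2 semitones — a major second.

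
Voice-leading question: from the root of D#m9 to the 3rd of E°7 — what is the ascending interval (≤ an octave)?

diminished fourth

The root of D#m9 is D#; the 3rd of E°7 is G.
From D# to G: 4 semitones over a fourth = diminished.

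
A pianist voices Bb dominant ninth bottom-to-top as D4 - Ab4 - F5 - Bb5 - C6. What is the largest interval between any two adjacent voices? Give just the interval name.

major sixth

Adjacent intervals: D4→Ab4 = diminished fifth; Ab4→F5 = major sixth; F5→Bb5 = perfect fourth; Bb5→C6 = major second.
The largest is Ab4 to F5, a major sixth (9 semitones).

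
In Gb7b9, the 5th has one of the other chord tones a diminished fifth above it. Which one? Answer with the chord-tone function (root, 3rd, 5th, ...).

The chord tones of Gb7b9 (Gb dominant seventh flat nine) are Gb Bb Db Fb Abb.
The 5th is Db. A diminished fifth above Db is Abb.
Abb is the chord's 9th.

9th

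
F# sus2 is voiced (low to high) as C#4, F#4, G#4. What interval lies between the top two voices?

major second

Those voices are F#4 and G#4.
From F# to G# is 2 semitones, exactly the major second.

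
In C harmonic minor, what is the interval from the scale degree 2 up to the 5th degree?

perfect fourth

C harmonic minor: C D E♭ F G A♭ B.
The scale degree 2 is D and the 5th scale degree is G.
From D to G is 5 semitones, exactly the perfect fourth.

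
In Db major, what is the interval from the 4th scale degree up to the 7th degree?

augmented fourth

The scale runs Db Eb F Gb Ab Bb C.
The 4th scale degree is Gb and the 7th degree is C.
Gb up to C is 6 semitones, a half step wider than a perfect fourth, so the interval is augmented.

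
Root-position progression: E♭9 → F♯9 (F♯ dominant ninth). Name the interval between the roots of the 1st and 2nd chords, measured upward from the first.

The roots are E♭ and F♯.
From E♭ to F♯: 3 semitones over a second = augmented.

augmented second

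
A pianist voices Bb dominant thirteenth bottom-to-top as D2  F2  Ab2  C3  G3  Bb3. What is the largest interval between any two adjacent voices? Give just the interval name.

perfect 5th

Adjacent intervals: D2→F2 = minor third; F2→Ab2 = minor third; Ab2→C3 = major third; C3→G3 = perfect fifth; G3→Bb3 = minor third.
The largest is C3 to G3, a perfect fifth (7 semitones).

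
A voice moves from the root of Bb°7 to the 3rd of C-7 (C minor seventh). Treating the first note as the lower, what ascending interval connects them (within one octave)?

perfect fourth

The root of Bb°7 is Bb; the 3rd of C-7 (C minor seventh) is Eb.
Bb up to Eb spans 4 letter names and 5 semitones — a perfect fourth.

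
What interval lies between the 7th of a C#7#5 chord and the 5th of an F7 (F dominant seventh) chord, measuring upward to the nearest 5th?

The 7th of C#7#5 is B; the 5th of F7 (F dominant seventh) is C.
From B to C: 1 semitone over a second = minor.

minor second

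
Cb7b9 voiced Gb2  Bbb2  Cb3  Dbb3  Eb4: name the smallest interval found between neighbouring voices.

minor second

Adjacent intervals: Gb2→Bbb2 = minor third; Bbb2→Cb3 = major second; Cb3→Dbb3 = minor second; Dbb3→Eb4 = augmented ninth.
The smallest is Cb3 to Dbb3, a minor second (1 semitone).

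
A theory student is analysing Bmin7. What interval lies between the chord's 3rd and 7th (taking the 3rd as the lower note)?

Spelling the chord: B–D–F♯–A.
The 3rd is D and the 7th is A.
From D to A is 7 semitones, exactly the perfect fifth.

P5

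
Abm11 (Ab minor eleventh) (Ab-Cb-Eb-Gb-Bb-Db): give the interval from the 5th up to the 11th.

m7

So we need the interval from Eb up to Db.
Eb up to Db is 10 semitones, a half step narrower than a major seventh, so the interval is minor.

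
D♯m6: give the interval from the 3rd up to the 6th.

D♯ minor sixth: D♯ F♯ A♯ B♯.
That puts F♯ below B♯.
4 letter names make it a fourth; at 6 semitones (a half step wider than perfect) the quality is augmented.

A4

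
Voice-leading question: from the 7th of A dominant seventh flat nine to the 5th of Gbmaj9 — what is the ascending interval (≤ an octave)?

A dominant seventh flat nine has G as its 7th, and Gbmaj9 has Db as its 5th.
From G to Db: 6 semitones over a fifth = diminished.

d5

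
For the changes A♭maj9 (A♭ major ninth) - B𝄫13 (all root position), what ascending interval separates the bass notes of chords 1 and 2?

minor second

The roots are A♭ and B𝄫.
A♭ up to B𝄫 is 1 semitone, a half step narrower than a major second, so the interval is minor.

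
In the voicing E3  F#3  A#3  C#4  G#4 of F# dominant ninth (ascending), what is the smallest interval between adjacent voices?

Adjacent intervals: E3→F#3 = major second; F#3→A#3 = major third; A#3→C#4 = minor third; C#4→G#4 = perfect fifth.
The smallest is E3 to F#3, a major second (2 semitones).

major 2nd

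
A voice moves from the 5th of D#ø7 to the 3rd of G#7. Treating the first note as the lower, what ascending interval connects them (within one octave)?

The 5th of D#ø7 is A; the 3rd of G#7 is B#.
A up to B# is 3 semitones, a half step wider than a major second, so the interval is augmented.

augmented second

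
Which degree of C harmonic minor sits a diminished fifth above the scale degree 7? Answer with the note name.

F

The scale is C D Eb F G Ab B.
The scale degree 7 is B; a diminished fifth above that is F — scale degree 4.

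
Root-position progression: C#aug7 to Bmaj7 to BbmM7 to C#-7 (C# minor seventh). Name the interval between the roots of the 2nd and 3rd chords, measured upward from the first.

diminished octave

The roots are B and Bb.
From B to Bb: 11 semitones over an octave = diminished.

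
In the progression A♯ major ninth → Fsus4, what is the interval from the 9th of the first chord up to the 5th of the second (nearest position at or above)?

d2

The 9th of A♯ major ninth is B♯; the 5th of Fsus4 is C.
2 letter names make it a second; at 0 semitones (a whole step narrower than major) the quality is diminished.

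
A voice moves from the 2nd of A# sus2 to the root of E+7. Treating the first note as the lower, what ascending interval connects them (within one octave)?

diminished fourth

A# sus2 has B# as its 2nd, and E+7 has E as its root.
From B# to E: 4 semitones over a fourth = diminished.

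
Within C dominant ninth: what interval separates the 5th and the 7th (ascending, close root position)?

Spelling the chord: C E G Bb D.
That puts G below Bb.
3 letter names make it a third; at 3 semitones (a half step narrower than major) the quality is minor.

minor 3rd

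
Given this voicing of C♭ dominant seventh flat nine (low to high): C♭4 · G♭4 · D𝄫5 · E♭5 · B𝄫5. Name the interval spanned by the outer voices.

minor 14th

The outer voices are C♭4 and B𝄫5.
14 letter names make it a fourteenth; at 22 semitones (a half step narrower than major) the quality is minor.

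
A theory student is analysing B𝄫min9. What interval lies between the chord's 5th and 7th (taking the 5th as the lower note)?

minor 3rd

The chord tones of B𝄫 minor ninth are B𝄫-D𝄫-F♭-A𝄫-C♭.
That puts F♭ below A𝄫.
F♭ up to A𝄫 is 3 semitones, a half step narrower than a major third, so the interval is minor.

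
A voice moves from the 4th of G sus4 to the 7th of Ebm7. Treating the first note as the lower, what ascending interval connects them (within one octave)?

m2

The 4th of G sus4 is C; the 7th of Ebm7 is Db.
C up to Db is 1 semitone, a half step narrower than a major second, so the interval is minor.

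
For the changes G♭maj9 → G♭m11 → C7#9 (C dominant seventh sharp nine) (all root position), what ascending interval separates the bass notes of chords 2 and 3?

augmented fourth

The roots are G♭ and C.
G♭ up to C is 6 semitones, a half step wider than a perfect fourth, so the interval is augmented.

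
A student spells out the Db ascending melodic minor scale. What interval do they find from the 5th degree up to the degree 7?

major third

Db melodic minor: Db Eb Fb Gb Ab Bb C.
5th degree = Ab; degree 7 = C.
Counting 3 letters and 4 half steps from Ab gives a major third.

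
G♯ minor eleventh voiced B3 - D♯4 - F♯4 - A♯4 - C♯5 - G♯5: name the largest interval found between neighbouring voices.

perfect fifth

Adjacent intervals: B3→D♯4 = major third; D♯4→F♯4 = minor third; F♯4→A♯4 = major third; A♯4→C♯5 = minor third; C♯5→G♯5 = perfect fifth.
The largest is C♯5 to G♯5, a perfect fifth (7 semitones).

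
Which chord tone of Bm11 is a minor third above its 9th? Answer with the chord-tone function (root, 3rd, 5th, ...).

11th

Bm11 (B minor eleventh): B-D-F♯-A-C♯-E.
The 9th is C♯. A minor third above C♯ is E.
E is the chord's 11th.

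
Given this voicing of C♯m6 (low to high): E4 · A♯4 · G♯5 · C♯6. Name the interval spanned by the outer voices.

major thirteenth

The outer voices are E4 and C♯6.
From E to C♯ is 21 semitones, exactly the major thirteenth.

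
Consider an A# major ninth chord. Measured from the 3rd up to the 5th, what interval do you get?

minor third

The chord tones of A# major ninth are A# C## E# G## B#.
The 3rd is C## and the 5th is E#.
C## up to E# is 3 semitones, a half step narrower than a major third, so the interval is minor.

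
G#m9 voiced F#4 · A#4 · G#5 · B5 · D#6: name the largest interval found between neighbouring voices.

Adjacent intervals: F#4→A#4 = major third; A#4→G#5 = minor seventh; G#5→B5 = minor third; B5→D#6 = major third.
The largest is A#4 to G#5, a minor seventh (10 semitones).

minor seventh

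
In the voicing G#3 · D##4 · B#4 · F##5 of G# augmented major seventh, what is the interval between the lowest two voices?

Those voices are G#3 and D##4.
From G# to D##: 8 semitones over a fifth = augmented.

augmented fifth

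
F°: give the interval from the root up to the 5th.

diminished 5th

The chord tones of F diminished are F-Ab-Cb.
Root = F; 5th = Cb.
From F to Cb: 6 semitones over a fifth = diminished.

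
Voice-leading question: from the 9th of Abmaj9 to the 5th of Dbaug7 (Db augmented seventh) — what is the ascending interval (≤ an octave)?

The 9th of Abmaj9 is Bb; the 5th of Dbaug7 (Db augmented seventh) is A.
From Bb to A is 11 semitones, exactly the major seventh.

M7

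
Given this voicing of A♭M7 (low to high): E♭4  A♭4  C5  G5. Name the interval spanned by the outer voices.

major 10th

The outer voices are E♭4 and G5.
Counting 10 letters and 16 half steps from E♭ gives a major tenth.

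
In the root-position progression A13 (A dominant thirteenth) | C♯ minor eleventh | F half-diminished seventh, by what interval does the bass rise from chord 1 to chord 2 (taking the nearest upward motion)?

The roots are A and C♯.
From A to C♯ is 4 semitones, exactly the major third.

major third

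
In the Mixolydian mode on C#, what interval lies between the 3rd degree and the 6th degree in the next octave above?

perfect eleventh

The scale runs C# D# E# F# G# A# B.
3rd degree = E#; scale degree 6 (up an octave) = A#.
From E# to A# is 17 semitones, exactly the perfect eleventh.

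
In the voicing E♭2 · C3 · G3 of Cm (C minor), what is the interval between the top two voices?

perfect fifth

Those voices are C3 and G3.
Counting 5 letters and 7 half steps from C gives a perfect fifth.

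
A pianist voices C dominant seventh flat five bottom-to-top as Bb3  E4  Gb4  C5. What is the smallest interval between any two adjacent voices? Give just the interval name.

Adjacent intervals: Bb3→E4 = augmented fourth; E4→Gb4 = diminished third; Gb4→C5 = augmented fourth.
The smallest is E4 to Gb4, a diminished third (2 semitones).

diminished 3rd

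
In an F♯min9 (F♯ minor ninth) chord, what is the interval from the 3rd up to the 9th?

M7

Spelling the chord: F♯, A, C♯, E, G♯.
3rd = A; 9th = G♯.
A up to G♯ spans 7 letter names and 11 semitones — a major seventh.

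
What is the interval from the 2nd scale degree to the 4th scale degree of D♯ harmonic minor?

D♯ harmonic minor: D♯ E♯ F♯ G♯ A♯ B C𝄪.
The 2nd scale degree is E♯ and the 4th degree is G♯.
From E♯ to G♯: 3 semitones over a third = minor.

minor third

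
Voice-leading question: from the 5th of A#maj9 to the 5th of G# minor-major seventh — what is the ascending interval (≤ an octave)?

A#maj9 has E# as its 5th, and G# minor-major seventh has D# as its 5th.
7 letter names make it a seventh; at 10 semitones (a half step narrower than major) the quality is minor.

minor seventh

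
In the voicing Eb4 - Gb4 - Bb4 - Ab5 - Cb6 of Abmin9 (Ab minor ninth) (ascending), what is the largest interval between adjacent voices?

Adjacent intervals: Eb4→Gb4 = minor third; Gb4→Bb4 = major third; Bb4→Ab5 = minor seventh; Ab5→Cb6 = minor third.
The largest is Bb4 to Ab5, a minor seventh (10 semitones).

m7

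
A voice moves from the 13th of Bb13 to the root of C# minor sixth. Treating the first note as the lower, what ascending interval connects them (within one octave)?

Bb13 has G as its 13th, and C# minor sixth has C# as its root.
G up to C# is 6 semitones, a half step wider than a perfect fourth, so the interval is augmented.

augmented 4th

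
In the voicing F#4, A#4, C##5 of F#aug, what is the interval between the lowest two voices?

Those voices are F#4 and A#4.
From F# to A# is 4 semitones, exactly the major third.

M3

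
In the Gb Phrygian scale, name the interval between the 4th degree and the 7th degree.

perfect 4th

The scale runs Gb Abb Bbb Cb Db Ebb Fb.
4th degree = Cb; 7th scale degree = Fb.
Counting 4 letters and 5 half steps from Cb gives a perfect fourth.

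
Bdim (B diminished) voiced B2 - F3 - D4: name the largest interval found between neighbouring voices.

Adjacent intervals: B2→F3 = diminished fifth; F3→D4 = major sixth.
The largest is F3 to D4, a major sixth (9 semitones).

M6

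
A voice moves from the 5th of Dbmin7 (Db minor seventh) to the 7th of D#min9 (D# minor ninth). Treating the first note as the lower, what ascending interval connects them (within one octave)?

augmented third

The 5th of Dbmin7 (Db minor seventh) is Ab; the 7th of D#min9 (D# minor ninth) is C#.
Ab up to C# is 5 semitones, a half step wider than a major third, so the interval is augmented.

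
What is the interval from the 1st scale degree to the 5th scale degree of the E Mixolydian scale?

E mixolydian: E F# G# A B C# D.
The 1st scale degree is E and the degree 5 is B.
E up to B spans 5 letter names and 7 semitones — a perfect fifth.

perfect 5th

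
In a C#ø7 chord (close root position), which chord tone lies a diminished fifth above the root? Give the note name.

C#m7b5 is spelled C#, E, G, B.
The root is C#. A diminished fifth above C# is G.
G is the chord's 5th.

G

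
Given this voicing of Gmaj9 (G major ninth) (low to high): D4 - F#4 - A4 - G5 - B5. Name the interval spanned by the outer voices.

major 13th

The outer voices are D4 and B5.
From D to B is 21 semitones, exactly the major thirteenth.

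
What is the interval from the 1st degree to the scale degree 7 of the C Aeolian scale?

C natural minor: C D E♭ F G A♭ B♭.
The 1st degree is C and the 7th degree is B♭.
From C to B♭: 10 semitones over a seventh = minor.

minor seventh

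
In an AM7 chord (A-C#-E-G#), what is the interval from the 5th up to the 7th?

That puts E below G#.
E up to G# spans 3 letter names and 4 semitones — a major third.

M3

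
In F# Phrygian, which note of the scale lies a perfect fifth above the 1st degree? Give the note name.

The scale is F# G A B C# D E.
The 1st degree is F#; a perfect fifth above that is C# — scale degree 5.

C#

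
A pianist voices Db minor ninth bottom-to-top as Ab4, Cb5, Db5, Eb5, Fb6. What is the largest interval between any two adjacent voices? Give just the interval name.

minor ninth

Adjacent intervals: Ab4→Cb5 = minor third; Cb5→Db5 = major second; Db5→Eb5 = major second; Eb5→Fb6 = minor ninth.
The largest is Eb5 to Fb6, a minor ninth (13 semitones).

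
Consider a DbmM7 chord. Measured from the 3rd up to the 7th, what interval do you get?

A5

Spelling the chord: Db-Fb-Ab-C.
That puts Fb below C.
From Fb to C: 8 semitones over a fifth = augmented.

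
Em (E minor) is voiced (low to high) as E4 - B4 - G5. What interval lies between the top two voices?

minor 6th

Those voices are B4 and G5.
From B to G: 8 semitones over a sixth = minor.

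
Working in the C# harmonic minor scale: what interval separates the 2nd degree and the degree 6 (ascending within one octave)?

C# harmonic minor: C# D# E F# G# A B#.
So we need the interval from D# up to A.
From D# to A: 6 semitones over a fifth = diminished.

diminished fifth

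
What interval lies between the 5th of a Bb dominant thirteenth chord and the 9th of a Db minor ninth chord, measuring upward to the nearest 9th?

minor seventh

Bb dominant thirteenth has F as its 5th, and Db minor ninth has Eb as its 9th.
From F to Eb: 10 semitones over a seventh = minor.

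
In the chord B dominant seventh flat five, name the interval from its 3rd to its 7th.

B7b5: B–D#–F–A.
That puts D# below A.
D# up to A is 6 semitones, a half step narrower than a perfect fifth, so the interval is diminished.
That tritone between 3rd and 7th is what gives the dominant seventh its pull toward resolution.

diminished 5th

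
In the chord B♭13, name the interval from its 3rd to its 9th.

minor seventh

The chord tones of B♭13 are B♭ D F A♭ C G.
So we need the interval from D up to C.
D up to C is 10 semitones, a half step narrower than a major seventh, so the interval is minor.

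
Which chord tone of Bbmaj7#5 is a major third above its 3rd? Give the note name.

Bb+maj7: Bb D F# A.
The 3rd is D. A major third above D is F#.
F# is the chord's 5th.

F#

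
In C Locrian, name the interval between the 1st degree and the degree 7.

Spelling C Locrian: C D♭ E♭ F G♭ A♭ B♭.
That puts C below B♭.
C up to B♭ is 10 semitones, a half step narrower than a major seventh, so the interval is minor.

minor 7th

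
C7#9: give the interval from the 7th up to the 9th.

The chord tones of C7#9 are C–E–G–Bb–D#.
7th = Bb; 9th = D#.
3 letter names make it a third; at 5 semitones (a half step wider than major) the quality is augmented.

A3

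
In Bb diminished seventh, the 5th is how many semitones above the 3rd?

3

Spelling the chord: Bb–Db–Fb–Abb.
Db to Fb is a minor third: 3 semitones.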